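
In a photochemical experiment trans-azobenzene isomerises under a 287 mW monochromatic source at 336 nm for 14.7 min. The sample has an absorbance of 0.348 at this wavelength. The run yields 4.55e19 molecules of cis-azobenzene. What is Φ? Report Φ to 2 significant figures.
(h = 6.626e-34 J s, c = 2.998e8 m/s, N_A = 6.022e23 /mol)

Product: 4.55e19 / 6.022e23 = 7.556e-5 mol.
Photon energy at 336 nm: hc/λ = (6.626e-34)(2.998e8)/(336e-9) = 5.912e-19 J.
Energy delivered: (287 mW)(882 s) = 253.1 J.
Photons incident: 253.1 / 5.912e-19 = 4.281e20, i.e. 4.281e20/6.022e23 = 7.109e-4 mol.
Fraction absorbed: 1 − 10^(−0.348) = 0.5513.
Photons absorbed: 0.5513 × 7.109e-4 = 3.919e-4 mol.
Φ = 7.556e-5 mol / 3.919e-4 mol photons = 0.19.

Φ = 0.19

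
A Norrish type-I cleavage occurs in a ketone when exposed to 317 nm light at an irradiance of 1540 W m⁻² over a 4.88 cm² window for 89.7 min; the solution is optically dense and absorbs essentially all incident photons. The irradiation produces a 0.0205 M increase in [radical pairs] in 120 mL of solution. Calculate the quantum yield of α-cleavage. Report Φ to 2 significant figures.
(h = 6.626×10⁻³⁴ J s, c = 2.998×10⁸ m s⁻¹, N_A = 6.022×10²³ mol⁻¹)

Φ = 0.23

Product: (0.0205 M)(0.12 L) = 0.002460 mol.
Photon energy at 317 nm: hc/λ = (6.626×10⁻³⁴)(2.998×10⁸)/(317×10⁻⁹) = 6.266×10⁻¹⁹ J.
Energy delivered: (1540 W m⁻²)(4.88×10⁻⁴ m²)(5382 s) = 4045 J.
Photons incident: 4045 / 6.266×10⁻¹⁹ = 6.455×10²¹, i.e. 6.455×10²¹/6.022×10²³ = 0.01072 mol.
Φ = 0.002460 mol / 0.01072 mol photons = 0.23.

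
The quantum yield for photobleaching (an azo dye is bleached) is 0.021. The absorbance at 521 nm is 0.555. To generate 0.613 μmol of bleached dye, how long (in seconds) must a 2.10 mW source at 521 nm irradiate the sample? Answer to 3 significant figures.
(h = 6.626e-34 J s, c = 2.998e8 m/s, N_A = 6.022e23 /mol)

Product: 0.613 μmol = 6.13e-7 mol.
Photons that must be absorbed: 6.13e-7 / 0.021 = 2.919e-5 mol.
Fraction absorbed: 1 − 10^(−0.555) = 0.7214.
Incident photons needed: 2.919e-5 / 0.7214 = 4.046e-5 mol.
Photon energy: hc/λ = 3.813e-19 J; per mole, 2.296e5 J mol⁻¹.
Energy required: 4.046e-5 × 2.296e5 = 9.290 J.
Time: 9.290 J / 0.0021 W = 4420 s.

t ≈ 4420 s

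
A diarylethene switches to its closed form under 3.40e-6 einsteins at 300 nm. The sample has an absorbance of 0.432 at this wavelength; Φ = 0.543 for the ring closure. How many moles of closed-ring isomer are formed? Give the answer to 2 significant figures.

Fraction absorbed: 1 − 10^(−0.432) = 0.6302.
Photons absorbed: 0.6302 × 3.40e-6 = 2.143e-6 mol.
Product: Φ × n_abs = 0.543 × 2.143e-6 = 1.164e-6 mol.

1.2e-6 mol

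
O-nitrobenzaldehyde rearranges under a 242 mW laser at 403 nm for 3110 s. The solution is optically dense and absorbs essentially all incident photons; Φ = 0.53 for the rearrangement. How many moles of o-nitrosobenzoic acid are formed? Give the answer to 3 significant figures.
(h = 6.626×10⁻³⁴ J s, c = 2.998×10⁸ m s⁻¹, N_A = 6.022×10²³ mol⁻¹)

0.00134 mol

Photon energy at 403 nm: hc/λ = (6.626×10⁻³⁴)(2.998×10⁸)/(403×10⁻⁹) = 4.929×10⁻¹⁹ J.
Energy delivered: (242 mW)(3110 s) = 752.6 J.
Photons incident: 752.6 / 4.929×10⁻¹⁹ = 1.527×10²¹, i.e. 1.527×10²¹/6.022×10²³ = 0.002536 mol.
Product: Φ × n_abs = 0.53 × 0.002536 = 0.001344 mol.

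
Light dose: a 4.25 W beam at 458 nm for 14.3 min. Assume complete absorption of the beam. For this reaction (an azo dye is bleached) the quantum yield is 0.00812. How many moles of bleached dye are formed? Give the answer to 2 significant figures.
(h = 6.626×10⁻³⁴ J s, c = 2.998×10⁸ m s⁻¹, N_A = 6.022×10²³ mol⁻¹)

1.1×10⁻⁴ mol

Photon energy at 458 nm: hc/λ = (6.626×10⁻³⁴)(2.998×10⁸)/(458×10⁻⁹) = 4.337×10⁻¹⁹ J.
Energy delivered: (4.25 W)(858 s) = 3647 J.
Photons incident: 3647 / 4.337×10⁻¹⁹ = 8.409×10²¹, i.e. 8.409×10²¹/6.022×10²³ = 0.01396 mol.
Product: Φ × n_abs = 0.00812 × 0.01396 = 1.134×10⁻⁴ mol.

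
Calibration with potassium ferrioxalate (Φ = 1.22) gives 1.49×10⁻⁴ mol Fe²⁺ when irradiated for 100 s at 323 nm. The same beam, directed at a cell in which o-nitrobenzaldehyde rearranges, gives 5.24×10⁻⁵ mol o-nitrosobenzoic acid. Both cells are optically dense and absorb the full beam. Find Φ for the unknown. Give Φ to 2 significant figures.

Photons absorbed by the actinometer: 1.49×10⁻⁴ / 1.22 = 1.221×10⁻⁴ mol.
Φ(unknown) = 5.24×10⁻⁵ / 1.221×10⁻⁴ = 0.43.

Φ = 0.43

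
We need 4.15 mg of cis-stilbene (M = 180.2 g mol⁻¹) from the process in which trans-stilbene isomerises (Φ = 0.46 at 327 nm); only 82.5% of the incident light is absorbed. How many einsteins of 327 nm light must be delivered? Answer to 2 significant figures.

Product: 4.15 mg / 180.2 g mol⁻¹ = 2.303×10⁻⁵ mol.
Photons that must be absorbed: 2.303×10⁻⁵ / 0.46 = 5.007×10⁻⁵ mol.
Incident photons needed: 5.007×10⁻⁵ / 0.825 = 6.069×10⁻⁵ mol.

6.1×10⁻⁵ einstein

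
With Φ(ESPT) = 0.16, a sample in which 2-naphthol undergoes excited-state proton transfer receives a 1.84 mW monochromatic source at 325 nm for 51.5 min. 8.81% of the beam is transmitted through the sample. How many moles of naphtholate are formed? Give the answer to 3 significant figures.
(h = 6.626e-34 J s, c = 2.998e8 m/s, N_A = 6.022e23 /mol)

Photon energy at 325 nm: hc/λ = (6.626e-34)(2.998e8)/(325e-9) = 6.112e-19 J.
Energy delivered: (1.84 mW)(3090 s) = 5.686 J.
Photons incident: 5.686 / 6.112e-19 = 9.303e18, i.e. 9.303e18/6.022e23 = 1.545e-5 mol.
Fraction absorbed: 1 − 8.81/100 = 0.9119.
Photons absorbed: 0.9119 × 1.545e-5 = 1.409e-5 mol.
Product: Φ × n_abs = 0.16 × 1.409e-5 = 2.254e-6 mol.

2.25e-6 mol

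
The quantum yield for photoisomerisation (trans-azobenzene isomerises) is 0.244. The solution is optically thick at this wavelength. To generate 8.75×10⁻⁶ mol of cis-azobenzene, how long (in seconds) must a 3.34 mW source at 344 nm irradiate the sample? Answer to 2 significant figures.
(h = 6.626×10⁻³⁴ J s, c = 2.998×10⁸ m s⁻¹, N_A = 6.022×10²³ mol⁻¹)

Photons that must be absorbed: 8.75×10⁻⁶ / 0.244 = 3.586×10⁻⁵ mol.
Photon energy: hc/λ = 5.775×10⁻¹⁹ J; per mole, 3.478×10⁵ J mol⁻¹.
Energy required: 3.586×10⁻⁵ × 3.478×10⁵ = 12.47 J.
Time: 12.47 J / 0.00334 W = 3700 s.

t ≈ 3700 s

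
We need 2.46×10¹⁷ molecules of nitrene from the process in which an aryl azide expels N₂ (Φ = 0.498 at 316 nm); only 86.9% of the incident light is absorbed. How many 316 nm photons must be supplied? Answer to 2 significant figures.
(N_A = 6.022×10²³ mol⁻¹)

5.7×10¹⁷ photons

Product: 2.46×10¹⁷ / 6.022×10²³ = 4.085×10⁻⁷ mol.
Photons that must be absorbed: 4.085×10⁻⁷ / 0.498 = 8.203×10⁻⁷ mol.
Incident photons needed: 8.203×10⁻⁷ / 0.869 = 9.440×10⁻⁷ mol.
Photon count: 9.440×10⁻⁷ × 6.022×10²³ = 5.7×10¹⁷.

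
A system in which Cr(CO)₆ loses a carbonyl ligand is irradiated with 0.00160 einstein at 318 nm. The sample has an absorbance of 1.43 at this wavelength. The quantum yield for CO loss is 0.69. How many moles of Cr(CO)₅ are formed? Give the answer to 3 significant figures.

0.00106 mol

Fraction absorbed: 1 − 10^(−1.43) = 0.9628.
Photons absorbed: 0.9628 × 0.00160 = 0.001540 mol.
Product: Φ × n_abs = 0.69 × 0.001540 = 0.001063 mol.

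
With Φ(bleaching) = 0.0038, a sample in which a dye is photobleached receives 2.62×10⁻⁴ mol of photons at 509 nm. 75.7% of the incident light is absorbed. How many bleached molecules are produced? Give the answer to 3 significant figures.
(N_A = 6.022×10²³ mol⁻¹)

Photons absorbed: 0.757 × 2.62×10⁻⁴ = 1.983×10⁻⁴ mol.
Product: Φ × n_abs = 0.0038 × 1.983×10⁻⁴ = 7.535×10⁻⁷ mol.
As a count: 7.535×10⁻⁷ × 6.022×10²³ = 4.54×10¹⁷.

4.54×10¹⁷ bleached molecules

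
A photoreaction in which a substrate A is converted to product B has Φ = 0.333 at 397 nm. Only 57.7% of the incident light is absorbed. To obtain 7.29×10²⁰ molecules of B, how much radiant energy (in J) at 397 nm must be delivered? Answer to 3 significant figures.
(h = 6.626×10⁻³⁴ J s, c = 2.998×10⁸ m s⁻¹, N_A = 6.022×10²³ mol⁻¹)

Product: 7.29×10²⁰ / 6.022×10²³ = 0.001211 mol.
Photons that must be absorbed: 0.001211 / 0.333 = 0.003637 mol.
Incident photons needed: 0.003637 / 0.577 = 0.006303 mol.
Photon energy: hc/λ = 5.004×10⁻¹⁹ J; per mole, 3.013×10⁵ J mol⁻¹.
Energy required: 0.006303 × 3.013×10⁵ = 1900 J.

1900 J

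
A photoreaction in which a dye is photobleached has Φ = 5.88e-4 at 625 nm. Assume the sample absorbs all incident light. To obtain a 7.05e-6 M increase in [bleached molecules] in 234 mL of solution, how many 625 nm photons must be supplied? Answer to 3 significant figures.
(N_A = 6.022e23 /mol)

Product: (7.05e-6 M)(0.234 L) = 1.650e-6 mol.
Photons that must be absorbed: 1.650e-6 / 5.88e-4 = 0.002806 mol.
Photon count: 0.002806 × 6.022e23 = 1.69e21.

1.69e21 photons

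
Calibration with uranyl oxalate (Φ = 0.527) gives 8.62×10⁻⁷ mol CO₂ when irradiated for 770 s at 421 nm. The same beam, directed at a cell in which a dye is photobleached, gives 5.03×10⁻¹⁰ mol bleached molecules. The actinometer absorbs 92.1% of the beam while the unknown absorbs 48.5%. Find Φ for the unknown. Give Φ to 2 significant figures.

Φ = 5.8×10⁻⁴

Photons absorbed by the actinometer: 8.62×10⁻⁷ / 0.527 = 1.636×10⁻⁶ mol.
Incident flux: 1.636×10⁻⁶ / 0.921 = 1.776×10⁻⁶ einstein.
Absorbed by unknown: 0.485 × 1.776×10⁻⁶ = 8.614×10⁻⁷ mol.
Φ(unknown) = 5.03×10⁻¹⁰ / 8.614×10⁻⁷ = 5.8×10⁻⁴.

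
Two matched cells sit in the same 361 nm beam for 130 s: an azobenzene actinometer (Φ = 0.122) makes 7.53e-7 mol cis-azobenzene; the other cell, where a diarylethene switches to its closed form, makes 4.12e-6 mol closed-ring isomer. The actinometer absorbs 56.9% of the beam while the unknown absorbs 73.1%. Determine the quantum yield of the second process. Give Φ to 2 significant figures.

Φ = 0.52

Photons absorbed by the actinometer: 7.53e-7 / 0.122 = 6.172e-6 mol.
Incident flux: 6.172e-6 / 0.569 = 1.085e-5 einstein.
Absorbed by unknown: 0.731 × 1.085e-5 = 7.931e-6 mol.
Φ(unknown) = 4.12e-6 / 7.931e-6 = 0.52.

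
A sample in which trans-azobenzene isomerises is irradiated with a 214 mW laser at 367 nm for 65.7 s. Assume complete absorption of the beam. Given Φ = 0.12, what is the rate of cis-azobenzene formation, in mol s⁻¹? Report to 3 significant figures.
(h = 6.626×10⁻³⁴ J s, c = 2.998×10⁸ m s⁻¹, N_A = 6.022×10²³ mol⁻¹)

Photon energy at 367 nm: hc/λ = (6.626×10⁻³⁴)(2.998×10⁸)/(367×10⁻⁹) = 5.413×10⁻¹⁹ J.
Energy delivered: (214 mW)(65.7 s) = 14.06 J.
Photons incident: 14.06 / 5.413×10⁻¹⁹ = 2.597×10¹⁹, i.e. 2.597×10¹⁹/6.022×10²³ = 4.313×10⁻⁵ mol.
Product formed: 0.12 × 4.313×10⁻⁵ = 5.176×10⁻⁶ mol.
Rate: 5.176×10⁻⁶ / 65.7 s = 7.88×10⁻⁸ mol s⁻¹.

7.88×10⁻⁸ mol s⁻¹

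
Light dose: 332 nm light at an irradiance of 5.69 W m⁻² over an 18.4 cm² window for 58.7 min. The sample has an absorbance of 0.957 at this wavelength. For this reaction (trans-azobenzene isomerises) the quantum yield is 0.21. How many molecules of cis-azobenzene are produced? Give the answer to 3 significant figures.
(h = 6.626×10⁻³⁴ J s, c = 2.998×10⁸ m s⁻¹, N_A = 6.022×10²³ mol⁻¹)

Photon energy at 332 nm: hc/λ = (6.626×10⁻³⁴)(2.998×10⁸)/(332×10⁻⁹) = 5.983×10⁻¹⁹ J.
Energy delivered: (5.69 W m⁻²)(18.4×10⁻⁴ m²)(3522 s) = 36.87 J.
Photons incident: 36.87 / 5.983×10⁻¹⁹ = 6.162×10¹⁹, i.e. 6.162×10¹⁹/6.022×10²³ = 1.023×10⁻⁴ mol.
Fraction absorbed: 1 − 10^(−0.957) = 0.8896.
Photons absorbed: 0.8896 × 1.023×10⁻⁴ = 9.101×10⁻⁵ mol.
Product: Φ × n_abs = 0.21 × 9.101×10⁻⁵ = 1.911×10⁻⁵ mol.
As a count: 1.911×10⁻⁵ × 6.022×10²³ = 1.15×10¹⁹.

1.15×10¹⁹ molecules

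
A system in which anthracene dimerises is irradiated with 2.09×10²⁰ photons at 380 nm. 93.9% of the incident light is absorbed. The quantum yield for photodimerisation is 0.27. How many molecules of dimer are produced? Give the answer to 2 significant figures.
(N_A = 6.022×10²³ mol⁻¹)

Moles of photons: 2.09×10²⁰ / 6.022×10²³ = 3.471×10⁻⁴ mol.
Photons absorbed: 0.939 × 3.471×10⁻⁴ = 3.259×10⁻⁴ mol.
Product: Φ × n_abs = 0.27 × 3.259×10⁻⁴ = 8.799×10⁻⁵ mol.
As a count: 8.799×10⁻⁵ × 6.022×10²³ = 5.3×10¹⁹.

5.3×10¹⁹ molecules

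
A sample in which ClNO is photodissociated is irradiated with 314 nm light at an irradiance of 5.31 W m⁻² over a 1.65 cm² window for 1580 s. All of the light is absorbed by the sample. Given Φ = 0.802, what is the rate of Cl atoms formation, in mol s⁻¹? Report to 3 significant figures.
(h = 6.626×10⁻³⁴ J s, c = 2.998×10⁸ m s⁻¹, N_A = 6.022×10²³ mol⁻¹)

Photon energy at 314 nm: hc/λ = (6.626×10⁻³⁴)(2.998×10⁸)/(314×10⁻⁹) = 6.326×10⁻¹⁹ J.
Energy delivered: (5.31 W m⁻²)(1.65×10⁻⁴ m²)(1580 s) = 1.384 J.
Photons incident: 1.384 / 6.326×10⁻¹⁹ = 2.188×10¹⁸, i.e. 2.188×10¹⁸/6.022×10²³ = 3.633×10⁻⁶ mol.
Product formed: 0.802 × 3.633×10⁻⁶ = 2.914×10⁻⁶ mol.
Rate: 2.914×10⁻⁶ / 1580 s = 1.84×10⁻⁹ mol s⁻¹.

1.84×10⁻⁹ mol s⁻¹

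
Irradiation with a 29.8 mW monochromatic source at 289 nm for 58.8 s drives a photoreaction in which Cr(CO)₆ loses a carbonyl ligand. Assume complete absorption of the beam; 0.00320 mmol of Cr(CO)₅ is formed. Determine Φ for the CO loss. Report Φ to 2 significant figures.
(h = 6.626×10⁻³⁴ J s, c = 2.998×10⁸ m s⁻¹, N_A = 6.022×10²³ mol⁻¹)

Product: 0.00320 mmol = 3.20×10⁻⁶ mol.
Photon energy at 289 nm: hc/λ = (6.626×10⁻³⁴)(2.998×10⁸)/(289×10⁻⁹) = 6.874×10⁻¹⁹ J.
Energy delivered: (29.8 mW)(58.8 s) = 1.752 J.
Photons incident: 1.752 / 6.874×10⁻¹⁹ = 2.549×10¹⁸, i.e. 2.549×10¹⁸/6.022×10²³ = 4.233×10⁻⁶ mol.
Φ = 3.20×10⁻⁶ mol / 4.233×10⁻⁶ mol photons = 0.76.

Φ = 0.76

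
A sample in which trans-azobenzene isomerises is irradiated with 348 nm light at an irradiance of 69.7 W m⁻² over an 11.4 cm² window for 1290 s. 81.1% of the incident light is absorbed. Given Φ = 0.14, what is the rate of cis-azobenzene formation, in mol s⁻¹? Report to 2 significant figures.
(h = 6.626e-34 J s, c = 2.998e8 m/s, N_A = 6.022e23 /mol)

Photon energy at 348 nm: hc/λ = (6.626e-34)(2.998e8)/(348e-9) = 5.708e-19 J.
Energy delivered: (69.7 W m⁻²)(11.4e-4 m²)(1290 s) = 102.5 J.
Photons incident: 102.5 / 5.708e-19 = 1.796e20, i.e. 1.796e20/6.022e23 = 2.982e-4 mol.
Photons absorbed: 0.811 × 2.982e-4 = 2.418e-4 mol.
Product formed: 0.14 × 2.418e-4 = 3.385e-5 mol.
Rate: 3.385e-5 / 1290 s = 2.6e-8 mol s⁻¹.

2.6e-8 mol s⁻¹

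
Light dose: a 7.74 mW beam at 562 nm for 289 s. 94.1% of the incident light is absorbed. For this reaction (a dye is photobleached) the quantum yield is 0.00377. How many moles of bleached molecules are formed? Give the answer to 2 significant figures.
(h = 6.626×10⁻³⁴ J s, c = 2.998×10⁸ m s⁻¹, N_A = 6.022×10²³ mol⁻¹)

Photon energy at 562 nm: hc/λ = (6.626×10⁻³⁴)(2.998×10⁸)/(562×10⁻⁹) = 3.535×10⁻¹⁹ J.
Energy delivered: (7.74 mW)(289 s) = 2.237 J.
Photons incident: 2.237 / 3.535×10⁻¹⁹ = 6.328×10¹⁸, i.e. 6.328×10¹⁸/6.022×10²³ = 1.051×10⁻⁵ mol.
Photons absorbed: 0.941 × 1.051×10⁻⁵ = 9.890×10⁻⁶ mol.
Product: Φ × n_abs = 0.00377 × 9.890×10⁻⁶ = 3.729×10⁻⁸ mol.

3.7×10⁻⁸ mol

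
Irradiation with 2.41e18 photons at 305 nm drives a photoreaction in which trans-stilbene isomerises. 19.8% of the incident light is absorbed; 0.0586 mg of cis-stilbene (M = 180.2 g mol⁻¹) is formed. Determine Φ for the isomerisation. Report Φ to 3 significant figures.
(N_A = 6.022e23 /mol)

Product: 0.0586 mg / 180.2 g mol⁻¹ = 3.252e-7 mol.
Moles of photons: 2.41e18 / 6.022e23 = 4.002e-6 mol.
Photons absorbed: 0.198 × 4.002e-6 = 7.924e-7 mol.
Φ = 3.252e-7 mol / 7.924e-7 mol photons = 0.410.

Φ = 0.410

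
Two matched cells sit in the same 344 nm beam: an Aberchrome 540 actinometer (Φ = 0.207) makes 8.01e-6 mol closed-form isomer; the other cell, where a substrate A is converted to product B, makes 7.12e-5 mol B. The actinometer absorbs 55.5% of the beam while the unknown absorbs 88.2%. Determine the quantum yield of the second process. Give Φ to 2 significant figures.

Φ = 1.2

Photons absorbed by the actinometer: 8.01e-6 / 0.207 = 3.870e-5 mol.
Incident flux: 3.870e-5 / 0.555 = 6.973e-5 einstein.
Absorbed by unknown: 0.882 × 6.973e-5 = 6.150e-5 mol.
Φ(unknown) = 7.12e-5 / 6.150e-5 = 1.2.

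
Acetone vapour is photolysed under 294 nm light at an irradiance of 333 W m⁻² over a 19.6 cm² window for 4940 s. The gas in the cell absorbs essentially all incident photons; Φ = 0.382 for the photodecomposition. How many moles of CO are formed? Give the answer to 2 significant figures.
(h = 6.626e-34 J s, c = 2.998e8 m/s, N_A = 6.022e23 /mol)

Photon energy at 294 nm: hc/λ = (6.626e-34)(2.998e8)/(294e-9) = 6.757e-19 J.
Energy delivered: (333 W m⁻²)(19.6e-4 m²)(4940 s) = 3224 J.
Photons incident: 3224 / 6.757e-19 = 4.771e21, i.e. 4.771e21/6.022e23 = 0.007923 mol.
Product: Φ × n_abs = 0.382 × 0.007923 = 0.003027 mol.

0.0030 mol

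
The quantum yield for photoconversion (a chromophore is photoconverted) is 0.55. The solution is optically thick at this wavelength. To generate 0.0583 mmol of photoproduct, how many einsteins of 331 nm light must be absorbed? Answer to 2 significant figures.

Product: 0.0583 mmol = 5.83e-5 mol.
Photons that must be absorbed: 5.83e-5 / 0.55 = 1.060e-4 mol.

1.1e-4 einstein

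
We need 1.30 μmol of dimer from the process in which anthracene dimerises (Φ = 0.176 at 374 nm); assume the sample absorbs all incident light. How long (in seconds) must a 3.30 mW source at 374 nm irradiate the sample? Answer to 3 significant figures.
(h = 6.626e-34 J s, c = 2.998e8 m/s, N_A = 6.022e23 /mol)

Product: 1.30 μmol = 1.30e-6 mol.
Photons that must be absorbed: 1.30e-6 / 0.176 = 7.386e-6 mol.
Photon energy: hc/λ = 5.311e-19 J; per mole, 3.198e5 J mol⁻¹.
Energy required: 7.386e-6 × 3.198e5 = 2.362 J.
Time: 2.362 J / 0.0033 W = 716 s.

t ≈ 716 s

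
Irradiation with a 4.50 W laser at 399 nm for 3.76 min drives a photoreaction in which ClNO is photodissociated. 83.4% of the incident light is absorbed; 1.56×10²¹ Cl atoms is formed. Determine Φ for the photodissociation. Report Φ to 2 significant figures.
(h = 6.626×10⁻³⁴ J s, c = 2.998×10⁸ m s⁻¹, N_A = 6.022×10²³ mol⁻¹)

Φ = 0.92

Product: 1.56×10²¹ / 6.022×10²³ = 0.002591 mol.
Photon energy at 399 nm: hc/λ = (6.626×10⁻³⁴)(2.998×10⁸)/(399×10⁻⁹) = 4.979×10⁻¹⁹ J.
Energy delivered: (4.50 W)(225.6 s) = 1015 J.
Photons incident: 1015 / 4.979×10⁻¹⁹ = 2.039×10²¹, i.e. 2.039×10²¹/6.022×10²³ = 0.003386 mol.
Photons absorbed: 0.834 × 0.003386 = 0.002824 mol.
Φ = 0.002591 mol / 0.002824 mol photons = 0.92.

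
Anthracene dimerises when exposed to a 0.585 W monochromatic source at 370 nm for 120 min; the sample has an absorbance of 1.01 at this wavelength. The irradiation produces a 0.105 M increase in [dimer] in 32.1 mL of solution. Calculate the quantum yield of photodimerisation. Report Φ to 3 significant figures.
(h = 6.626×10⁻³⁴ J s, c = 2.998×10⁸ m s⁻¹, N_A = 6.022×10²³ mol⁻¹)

Product: (0.105 M)(0.0321 L) = 0.003371 mol.
Photon energy at 370 nm: hc/λ = (6.626×10⁻³⁴)(2.998×10⁸)/(370×10⁻⁹) = 5.369×10⁻¹⁹ J.
Energy delivered: (0.585 W)(7200 s) = 4212 J.
Photons incident: 4212 / 5.369×10⁻¹⁹ = 7.845×10²¹, i.e. 7.845×10²¹/6.022×10²³ = 0.01303 mol.
Fraction absorbed: 1 − 10^(−1.01) = 0.9023.
Photons absorbed: 0.9023 × 0.01303 = 0.01176 mol.
Φ = 0.003371 mol / 0.01176 mol photons = 0.287.

Φ = 0.287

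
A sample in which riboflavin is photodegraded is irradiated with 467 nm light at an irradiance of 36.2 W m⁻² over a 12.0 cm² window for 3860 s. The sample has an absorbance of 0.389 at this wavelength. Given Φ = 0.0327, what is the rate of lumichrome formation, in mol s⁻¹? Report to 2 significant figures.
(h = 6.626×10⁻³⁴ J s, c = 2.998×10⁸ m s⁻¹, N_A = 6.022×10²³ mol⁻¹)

3.3×10⁻⁹ mol s⁻¹

Photon energy at 467 nm: hc/λ = (6.626×10⁻³⁴)(2.998×10⁸)/(467×10⁻⁹) = 4.254×10⁻¹⁹ J.
Energy delivered: (36.2 W m⁻²)(12.0×10⁻⁴ m²)(3860 s) = 167.7 J.
Photons incident: 167.7 / 4.254×10⁻¹⁹ = 3.942×10²⁰, i.e. 3.942×10²⁰/6.022×10²³ = 6.546×10⁻⁴ mol.
Fraction absorbed: 1 − 10^(−0.389) = 0.5917.
Photons absorbed: 0.5917 × 6.546×10⁻⁴ = 3.873×10⁻⁴ mol.
Product formed: 0.0327 × 3.873×10⁻⁴ = 1.266×10⁻⁵ mol.
Rate: 1.266×10⁻⁵ / 3860 s = 3.3×10⁻⁹ mol s⁻¹.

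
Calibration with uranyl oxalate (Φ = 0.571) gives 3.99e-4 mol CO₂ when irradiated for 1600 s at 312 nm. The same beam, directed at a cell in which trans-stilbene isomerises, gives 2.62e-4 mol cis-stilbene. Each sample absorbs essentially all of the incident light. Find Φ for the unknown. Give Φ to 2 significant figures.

Photons absorbed by the actinometer: 3.99e-4 / 0.571 = 6.988e-4 mol.
Φ(unknown) = 2.62e-4 / 6.988e-4 = 0.37.

Φ = 0.37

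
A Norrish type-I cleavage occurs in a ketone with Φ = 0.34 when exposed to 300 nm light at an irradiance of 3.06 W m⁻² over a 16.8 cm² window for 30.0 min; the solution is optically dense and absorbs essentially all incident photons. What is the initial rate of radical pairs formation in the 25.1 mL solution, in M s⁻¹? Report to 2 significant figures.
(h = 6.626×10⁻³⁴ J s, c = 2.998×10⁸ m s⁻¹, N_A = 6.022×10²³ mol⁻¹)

1.7×10⁻⁷ M s⁻¹

Photon energy at 300 nm: hc/λ = (6.626×10⁻³⁴)(2.998×10⁸)/(300×10⁻⁹) = 6.622×10⁻¹⁹ J.
Energy delivered: (3.06 W m⁻²)(16.8×10⁻⁴ m²)(1800 s) = 9.253 J.
Photons incident: 9.253 / 6.622×10⁻¹⁹ = 1.397×10¹⁹, i.e. 1.397×10¹⁹/6.022×10²³ = 2.320×10⁻⁵ mol.
Product formed: 0.34 × 2.320×10⁻⁵ = 7.888×10⁻⁶ mol.
Rate: 7.888×10⁻⁶ mol / (1800 s × 0.0251 L) = 1.7×10⁻⁷ M s⁻¹.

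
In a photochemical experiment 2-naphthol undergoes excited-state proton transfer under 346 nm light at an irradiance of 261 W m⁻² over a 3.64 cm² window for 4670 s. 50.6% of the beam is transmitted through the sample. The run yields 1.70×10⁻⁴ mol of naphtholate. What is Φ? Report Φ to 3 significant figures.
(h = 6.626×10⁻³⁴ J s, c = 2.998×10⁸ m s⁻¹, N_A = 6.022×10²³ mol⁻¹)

Photon energy at 346 nm: hc/λ = (6.626×10⁻³⁴)(2.998×10⁸)/(346×10⁻⁹) = 5.741×10⁻¹⁹ J.
Energy delivered: (261 W m⁻²)(3.64×10⁻⁴ m²)(4670 s) = 443.7 J.
Photons incident: 443.7 / 5.741×10⁻¹⁹ = 7.729×10²⁰, i.e. 7.729×10²⁰/6.022×10²³ = 0.001283 mol.
Fraction absorbed: 1 − 50.6/100 = 0.4940.
Photons absorbed: 0.4940 × 0.001283 = 6.338×10⁻⁴ mol.
Φ = 1.70×10⁻⁴ mol / 6.338×10⁻⁴ mol photons = 0.268.

Φ = 0.268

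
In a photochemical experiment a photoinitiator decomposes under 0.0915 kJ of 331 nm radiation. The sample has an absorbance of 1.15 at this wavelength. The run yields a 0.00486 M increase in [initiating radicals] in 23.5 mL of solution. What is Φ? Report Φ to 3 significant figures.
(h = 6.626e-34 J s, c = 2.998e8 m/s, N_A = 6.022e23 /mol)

Φ = 0.485

Product: (0.00486 M)(0.0235 L) = 1.142e-4 mol.
Photon energy at 331 nm: hc/λ = (6.626e-34)(2.998e8)/(331e-9) = 6.001e-19 J.
Incident energy: 0.0915 kJ = 91.5 J.
Photons incident: 91.5 / 6.001e-19 = 1.525e20, i.e. 1.525e20/6.022e23 = 2.532e-4 mol.
Fraction absorbed: 1 − 10^(−1.15) = 0.9292.
Photons absorbed: 0.9292 × 2.532e-4 = 2.353e-4 mol.
Φ = 1.142e-4 mol / 2.353e-4 mol photons = 0.485.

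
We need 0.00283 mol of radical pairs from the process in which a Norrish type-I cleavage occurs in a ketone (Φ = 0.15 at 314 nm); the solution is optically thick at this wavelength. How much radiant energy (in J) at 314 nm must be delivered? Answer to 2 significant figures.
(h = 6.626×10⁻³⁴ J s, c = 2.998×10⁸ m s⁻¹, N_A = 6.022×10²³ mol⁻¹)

7200 J

Photons that must be absorbed: 0.00283 / 0.15 = 0.01887 mol.
Photon energy: hc/λ = 6.326×10⁻¹⁹ J; per mole, 3.810×10⁵ J mol⁻¹.
Energy required: 0.01887 × 3.810×10⁵ = 7200 J.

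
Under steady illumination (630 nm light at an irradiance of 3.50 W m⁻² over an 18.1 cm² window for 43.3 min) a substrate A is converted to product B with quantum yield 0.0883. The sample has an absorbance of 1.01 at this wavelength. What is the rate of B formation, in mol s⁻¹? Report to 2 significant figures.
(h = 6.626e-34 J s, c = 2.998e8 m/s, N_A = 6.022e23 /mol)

Photon energy at 630 nm: hc/λ = (6.626e-34)(2.998e8)/(630e-9) = 3.153e-19 J.
Energy delivered: (3.50 W m⁻²)(18.1e-4 m²)(2598 s) = 16.46 J.
Photons incident: 16.46 / 3.153e-19 = 5.220e19, i.e. 5.220e19/6.022e23 = 8.668e-5 mol.
Fraction absorbed: 1 − 10^(−1.01) = 0.9023.
Photons absorbed: 0.9023 × 8.668e-5 = 7.821e-5 mol.
Product formed: 0.0883 × 7.821e-5 = 6.906e-6 mol.
Rate: 6.906e-6 / 2598 s = 2.7e-9 mol s⁻¹.

2.7e-9 mol s⁻¹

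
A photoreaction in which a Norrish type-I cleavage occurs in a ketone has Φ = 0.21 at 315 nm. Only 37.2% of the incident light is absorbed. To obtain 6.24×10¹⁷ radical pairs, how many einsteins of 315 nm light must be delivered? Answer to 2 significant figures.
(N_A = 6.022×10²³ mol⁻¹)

1.3×10⁻⁵ einstein

Product: 6.24×10¹⁷ / 6.022×10²³ = 1.036×10⁻⁶ mol.
Photons that must be absorbed: 1.036×10⁻⁶ / 0.21 = 4.933×10⁻⁶ mol.
Incident photons needed: 4.933×10⁻⁶ / 0.372 = 1.326×10⁻⁵ mol.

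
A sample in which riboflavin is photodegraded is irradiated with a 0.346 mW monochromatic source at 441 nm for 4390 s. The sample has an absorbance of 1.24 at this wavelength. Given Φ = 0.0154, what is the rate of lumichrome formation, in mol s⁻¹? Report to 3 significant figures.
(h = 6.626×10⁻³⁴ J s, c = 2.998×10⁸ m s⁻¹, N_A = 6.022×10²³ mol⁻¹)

1.85×10⁻¹¹ mol s⁻¹

Photon energy at 441 nm: hc/λ = (6.626×10⁻³⁴)(2.998×10⁸)/(441×10⁻⁹) = 4.504×10⁻¹⁹ J.
Energy delivered: (0.346 mW)(4390 s) = 1.519 J.
Photons incident: 1.519 / 4.504×10⁻¹⁹ = 3.373×10¹⁸, i.e. 3.373×10¹⁸/6.022×10²³ = 5.601×10⁻⁶ mol.
Fraction absorbed: 1 − 10^(−1.24) = 0.9425.
Photons absorbed: 0.9425 × 5.601×10⁻⁶ = 5.279×10⁻⁶ mol.
Product formed: 0.0154 × 5.279×10⁻⁶ = 8.130×10⁻⁸ mol.
Rate: 8.130×10⁻⁸ / 4390 s = 1.85×10⁻¹¹ mol s⁻¹.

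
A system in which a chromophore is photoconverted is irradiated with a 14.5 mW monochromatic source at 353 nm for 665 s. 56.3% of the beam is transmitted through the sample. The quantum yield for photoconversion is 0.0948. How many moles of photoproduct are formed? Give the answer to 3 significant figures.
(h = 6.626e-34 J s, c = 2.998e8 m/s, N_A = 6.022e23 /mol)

1.18e-6 mol

Photon energy at 353 nm: hc/λ = (6.626e-34)(2.998e8)/(353e-9) = 5.627e-19 J.
Energy delivered: (14.5 mW)(665 s) = 9.643 J.
Photons incident: 9.643 / 5.627e-19 = 1.714e19, i.e. 1.714e19/6.022e23 = 2.846e-5 mol.
Fraction absorbed: 1 − 56.3/100 = 0.4370.
Photons absorbed: 0.4370 × 2.846e-5 = 1.244e-5 mol.
Product: Φ × n_abs = 0.0948 × 1.244e-5 = 1.179e-6 mol.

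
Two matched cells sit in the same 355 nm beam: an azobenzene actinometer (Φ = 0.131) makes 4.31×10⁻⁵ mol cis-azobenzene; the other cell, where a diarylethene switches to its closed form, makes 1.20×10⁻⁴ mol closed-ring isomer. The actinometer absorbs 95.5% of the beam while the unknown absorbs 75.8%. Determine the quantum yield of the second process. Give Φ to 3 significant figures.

Photons absorbed by the actinometer: 4.31×10⁻⁵ / 0.131 = 3.290×10⁻⁴ mol.
Incident flux: 3.290×10⁻⁴ / 0.955 = 3.445×10⁻⁴ einstein.
Absorbed by unknown: 0.758 × 3.445×10⁻⁴ = 2.611×10⁻⁴ mol.
Φ(unknown) = 1.20×10⁻⁴ / 2.611×10⁻⁴ = 0.460.

Φ = 0.460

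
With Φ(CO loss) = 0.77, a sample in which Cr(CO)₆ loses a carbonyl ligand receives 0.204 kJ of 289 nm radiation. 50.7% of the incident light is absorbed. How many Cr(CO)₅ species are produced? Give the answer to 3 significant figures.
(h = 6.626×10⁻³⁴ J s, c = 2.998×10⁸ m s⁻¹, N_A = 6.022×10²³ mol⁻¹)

Photon energy at 289 nm: hc/λ = (6.626×10⁻³⁴)(2.998×10⁸)/(289×10⁻⁹) = 6.874×10⁻¹⁹ J.
Incident energy: 0.204 kJ = 204 J.
Photons incident: 204 / 6.874×10⁻¹⁹ = 2.968×10²⁰, i.e. 2.968×10²⁰/6.022×10²³ = 4.929×10⁻⁴ mol.
Photons absorbed: 0.507 × 4.929×10⁻⁴ = 2.499×10⁻⁴ mol.
Product: Φ × n_abs = 0.77 × 2.499×10⁻⁴ = 1.924×10⁻⁴ mol.
As a count: 1.924×10⁻⁴ × 6.022×10²³ = 1.16×10²⁰.

1.16×10²⁰ species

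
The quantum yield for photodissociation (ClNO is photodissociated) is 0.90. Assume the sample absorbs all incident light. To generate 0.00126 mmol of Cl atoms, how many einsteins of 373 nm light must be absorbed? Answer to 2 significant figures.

1.4×10⁻⁶ einstein

Product: 0.00126 mmol = 1.26×10⁻⁶ mol.
Photons that must be absorbed: 1.26×10⁻⁶ / 0.90 = 1.400×10⁻⁶ mol.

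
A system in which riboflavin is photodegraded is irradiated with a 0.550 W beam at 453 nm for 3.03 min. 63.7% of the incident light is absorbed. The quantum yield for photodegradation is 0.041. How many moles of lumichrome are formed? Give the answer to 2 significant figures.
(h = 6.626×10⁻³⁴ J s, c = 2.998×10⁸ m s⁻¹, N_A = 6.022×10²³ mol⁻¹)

9.9×10⁻⁶ mol

Photon energy at 453 nm: hc/λ = (6.626×10⁻³⁴)(2.998×10⁸)/(453×10⁻⁹) = 4.385×10⁻¹⁹ J.
Energy delivered: (0.550 W)(181.8 s) = 99.99 J.
Photons incident: 99.99 / 4.385×10⁻¹⁹ = 2.280×10²⁰, i.e. 2.280×10²⁰/6.022×10²³ = 3.786×10⁻⁴ mol.
Photons absorbed: 0.637 × 3.786×10⁻⁴ = 2.412×10⁻⁴ mol.
Product: Φ × n_abs = 0.041 × 2.412×10⁻⁴ = 9.889×10⁻⁶ mol.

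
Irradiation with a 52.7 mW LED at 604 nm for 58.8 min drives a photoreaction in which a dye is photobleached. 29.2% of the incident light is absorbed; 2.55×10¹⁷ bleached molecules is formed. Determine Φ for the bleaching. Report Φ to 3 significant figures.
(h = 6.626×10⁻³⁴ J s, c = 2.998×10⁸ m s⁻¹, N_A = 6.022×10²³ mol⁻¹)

Φ = 0.00154

Product: 2.55×10¹⁷ / 6.022×10²³ = 4.234×10⁻⁷ mol.
Photon energy at 604 nm: hc/λ = (6.626×10⁻³⁴)(2.998×10⁸)/(604×10⁻⁹) = 3.289×10⁻¹⁹ J.
Energy delivered: (52.7 mW)(3528 s) = 185.9 J.
Photons incident: 185.9 / 3.289×10⁻¹⁹ = 5.652×10²⁰, i.e. 5.652×10²⁰/6.022×10²³ = 9.386×10⁻⁴ mol.
Photons absorbed: 0.292 × 9.386×10⁻⁴ = 2.741×10⁻⁴ mol.
Φ = 4.234×10⁻⁷ mol / 2.741×10⁻⁴ mol photons = 0.00154.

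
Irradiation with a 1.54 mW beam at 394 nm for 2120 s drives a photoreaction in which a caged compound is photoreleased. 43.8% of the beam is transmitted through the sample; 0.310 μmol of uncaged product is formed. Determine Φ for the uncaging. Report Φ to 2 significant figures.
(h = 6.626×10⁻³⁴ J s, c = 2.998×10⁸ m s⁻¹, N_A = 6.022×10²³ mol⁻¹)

Product: 0.310 μmol = 3.10×10⁻⁷ mol.
Photon energy at 394 nm: hc/λ = (6.626×10⁻³⁴)(2.998×10⁸)/(394×10⁻⁹) = 5.042×10⁻¹⁹ J.
Energy delivered: (1.54 mW)(2120 s) = 3.265 J.
Photons incident: 3.265 / 5.042×10⁻¹⁹ = 6.476×10¹⁸, i.e. 6.476×10¹⁸/6.022×10²³ = 1.075×10⁻⁵ mol.
Fraction absorbed: 1 − 43.8/100 = 0.5620.
Photons absorbed: 0.5620 × 1.075×10⁻⁵ = 6.042×10⁻⁶ mol.
Φ = 3.10×10⁻⁷ mol / 6.042×10⁻⁶ mol photons = 0.051.

Φ = 0.051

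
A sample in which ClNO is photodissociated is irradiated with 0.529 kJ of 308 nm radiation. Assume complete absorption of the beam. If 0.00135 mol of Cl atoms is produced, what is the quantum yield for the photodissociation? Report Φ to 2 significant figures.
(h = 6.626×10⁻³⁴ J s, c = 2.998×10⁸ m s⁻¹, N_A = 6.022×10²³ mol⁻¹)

Φ = 0.99

Photon energy at 308 nm: hc/λ = (6.626×10⁻³⁴)(2.998×10⁸)/(308×10⁻⁹) = 6.450×10⁻¹⁹ J.
Incident energy: 0.529 kJ = 529 J.
Photons incident: 529 / 6.450×10⁻¹⁹ = 8.202×10²⁰, i.e. 8.202×10²⁰/6.022×10²³ = 0.001362 mol.
Φ = 0.00135 mol / 0.001362 mol photons = 0.99.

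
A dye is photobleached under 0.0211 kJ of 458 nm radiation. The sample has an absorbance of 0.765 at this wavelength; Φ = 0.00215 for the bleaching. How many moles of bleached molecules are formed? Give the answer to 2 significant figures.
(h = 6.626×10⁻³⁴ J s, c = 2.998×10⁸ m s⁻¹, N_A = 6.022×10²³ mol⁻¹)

Photon energy at 458 nm: hc/λ = (6.626×10⁻³⁴)(2.998×10⁸)/(458×10⁻⁹) = 4.337×10⁻¹⁹ J.
Incident energy: 0.0211 kJ = 21.1 J.
Photons incident: 21.1 / 4.337×10⁻¹⁹ = 4.865×10¹⁹, i.e. 4.865×10¹⁹/6.022×10²³ = 8.079×10⁻⁵ mol.
Fraction absorbed: 1 − 10^(−0.765) = 0.8282.
Photons absorbed: 0.8282 × 8.079×10⁻⁵ = 6.691×10⁻⁵ mol.
Product: Φ × n_abs = 0.00215 × 6.691×10⁻⁵ = 1.439×10⁻⁷ mol.

1.4×10⁻⁷ mol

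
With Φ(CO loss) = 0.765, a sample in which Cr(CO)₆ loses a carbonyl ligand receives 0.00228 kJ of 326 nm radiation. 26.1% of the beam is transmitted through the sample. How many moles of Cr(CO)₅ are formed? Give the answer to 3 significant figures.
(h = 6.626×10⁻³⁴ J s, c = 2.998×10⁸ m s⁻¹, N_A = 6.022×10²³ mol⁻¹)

Photon energy at 326 nm: hc/λ = (6.626×10⁻³⁴)(2.998×10⁸)/(326×10⁻⁹) = 6.093×10⁻¹⁹ J.
Incident energy: 0.00228 kJ = 2.28 J.
Photons incident: 2.28 / 6.093×10⁻¹⁹ = 3.742×10¹⁸, i.e. 3.742×10¹⁸/6.022×10²³ = 6.214×10⁻⁶ mol.
Fraction absorbed: 1 − 26.1/100 = 0.7390.
Photons absorbed: 0.7390 × 6.214×10⁻⁶ = 4.592×10⁻⁶ mol.
Product: Φ × n_abs = 0.765 × 4.592×10⁻⁶ = 3.513×10⁻⁶ mol.

3.51×10⁻⁶ mol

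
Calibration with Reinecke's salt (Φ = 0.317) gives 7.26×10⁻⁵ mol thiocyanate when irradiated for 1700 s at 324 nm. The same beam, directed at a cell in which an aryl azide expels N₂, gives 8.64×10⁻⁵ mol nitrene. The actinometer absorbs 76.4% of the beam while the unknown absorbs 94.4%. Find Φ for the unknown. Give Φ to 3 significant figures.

Φ = 0.305

Photons absorbed by the actinometer: 7.26×10⁻⁵ / 0.317 = 2.290×10⁻⁴ mol.
Incident flux: 2.290×10⁻⁴ / 0.764 = 2.997×10⁻⁴ einstein.
Absorbed by unknown: 0.944 × 2.997×10⁻⁴ = 2.829×10⁻⁴ mol.
Φ(unknown) = 8.64×10⁻⁵ / 2.829×10⁻⁴ = 0.305.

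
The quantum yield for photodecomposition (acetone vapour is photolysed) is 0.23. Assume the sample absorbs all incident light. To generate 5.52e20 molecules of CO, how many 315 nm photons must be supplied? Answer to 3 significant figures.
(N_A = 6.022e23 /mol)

2.40e21 photons

Product: 5.52e20 / 6.022e23 = 9.166e-4 mol.
Photons that must be absorbed: 9.166e-4 / 0.23 = 0.003985 mol.
Photon count: 0.003985 × 6.022e23 = 2.40e21.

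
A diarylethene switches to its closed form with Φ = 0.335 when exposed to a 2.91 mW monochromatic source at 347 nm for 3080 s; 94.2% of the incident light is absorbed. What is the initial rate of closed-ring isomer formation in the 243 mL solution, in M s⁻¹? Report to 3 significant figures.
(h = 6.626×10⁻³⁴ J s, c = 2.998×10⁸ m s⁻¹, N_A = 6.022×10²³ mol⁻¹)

1.10×10⁻⁸ M s⁻¹

Photon energy at 347 nm: hc/λ = (6.626×10⁻³⁴)(2.998×10⁸)/(347×10⁻⁹) = 5.725×10⁻¹⁹ J.
Energy delivered: (2.91 mW)(3080 s) = 8.963 J.
Photons incident: 8.963 / 5.725×10⁻¹⁹ = 1.566×10¹⁹, i.e. 1.566×10¹⁹/6.022×10²³ = 2.600×10⁻⁵ mol.
Photons absorbed: 0.942 × 2.600×10⁻⁵ = 2.449×10⁻⁵ mol.
Product formed: 0.335 × 2.449×10⁻⁵ = 8.204×10⁻⁶ mol.
Rate: 8.204×10⁻⁶ mol / (3080 s × 0.243 L) = 1.10×10⁻⁸ M s⁻¹.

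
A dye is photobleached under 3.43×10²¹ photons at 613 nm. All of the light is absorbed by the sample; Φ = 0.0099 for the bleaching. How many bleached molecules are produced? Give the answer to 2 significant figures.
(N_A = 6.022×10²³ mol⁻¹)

Moles of photons: 3.43×10²¹ / 6.022×10²³ = 0.005696 mol.
Product: Φ × n_abs = 0.0099 × 0.005696 = 5.639×10⁻⁵ mol.
As a count: 5.639×10⁻⁵ × 6.022×10²³ = 3.4×10¹⁹.

3.4×10¹⁹ bleached molecules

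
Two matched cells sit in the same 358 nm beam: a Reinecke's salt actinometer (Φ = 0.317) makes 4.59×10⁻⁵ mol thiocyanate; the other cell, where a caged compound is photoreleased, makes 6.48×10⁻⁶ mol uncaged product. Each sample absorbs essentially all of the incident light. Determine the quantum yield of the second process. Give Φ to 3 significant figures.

Photons absorbed by the actinometer: 4.59×10⁻⁵ / 0.317 = 1.448×10⁻⁴ mol.
Φ(unknown) = 6.48×10⁻⁶ / 1.448×10⁻⁴ = 0.0448.

Φ = 0.0448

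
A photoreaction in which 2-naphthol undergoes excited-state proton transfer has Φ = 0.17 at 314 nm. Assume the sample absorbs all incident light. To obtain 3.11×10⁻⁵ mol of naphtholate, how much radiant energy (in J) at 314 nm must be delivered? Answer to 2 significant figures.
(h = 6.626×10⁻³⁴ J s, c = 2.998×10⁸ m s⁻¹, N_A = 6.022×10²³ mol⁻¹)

70 J

Photons that must be absorbed: 3.11×10⁻⁵ / 0.17 = 1.829×10⁻⁴ mol.
Photon energy: hc/λ = 6.326×10⁻¹⁹ J; per mole, 3.810×10⁵ J mol⁻¹.
Energy required: 1.829×10⁻⁴ × 3.810×10⁵ = 70 J.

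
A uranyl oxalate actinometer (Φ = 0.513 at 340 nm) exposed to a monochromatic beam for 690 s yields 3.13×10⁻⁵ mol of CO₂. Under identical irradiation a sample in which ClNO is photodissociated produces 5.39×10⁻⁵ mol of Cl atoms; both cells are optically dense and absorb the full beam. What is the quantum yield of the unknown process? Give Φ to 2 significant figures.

Φ = 0.88

Photons absorbed by the actinometer: 3.13×10⁻⁵ / 0.513 = 6.101×10⁻⁵ mol.
Φ(unknown) = 5.39×10⁻⁵ / 6.101×10⁻⁵ = 0.88.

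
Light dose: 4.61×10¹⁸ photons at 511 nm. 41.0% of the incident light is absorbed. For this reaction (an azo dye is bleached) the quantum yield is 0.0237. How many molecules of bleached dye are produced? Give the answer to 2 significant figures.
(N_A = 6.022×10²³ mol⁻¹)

4.5×10¹⁶ molecules

Moles of photons: 4.61×10¹⁸ / 6.022×10²³ = 7.655×10⁻⁶ mol.
Photons absorbed: 0.410 × 7.655×10⁻⁶ = 3.139×10⁻⁶ mol.
Product: Φ × n_abs = 0.0237 × 3.139×10⁻⁶ = 7.439×10⁻⁸ mol.
As a count: 7.439×10⁻⁸ × 6.022×10²³ = 4.5×10¹⁶.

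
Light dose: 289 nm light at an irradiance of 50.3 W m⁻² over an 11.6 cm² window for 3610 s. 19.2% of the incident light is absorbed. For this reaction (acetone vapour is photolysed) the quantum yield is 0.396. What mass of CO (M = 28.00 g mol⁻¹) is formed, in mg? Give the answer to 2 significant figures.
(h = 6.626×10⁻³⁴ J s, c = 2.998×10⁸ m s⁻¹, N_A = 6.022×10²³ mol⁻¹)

1.1 mg

Photon energy at 289 nm: hc/λ = (6.626×10⁻³⁴)(2.998×10⁸)/(289×10⁻⁹) = 6.874×10⁻¹⁹ J.
Energy delivered: (50.3 W m⁻²)(11.6×10⁻⁴ m²)(3610 s) = 210.6 J.
Photons incident: 210.6 / 6.874×10⁻¹⁹ = 3.064×10²⁰, i.e. 3.064×10²⁰/6.022×10²³ = 5.088×10⁻⁴ mol.
Photons absorbed: 0.192 × 5.088×10⁻⁴ = 9.769×10⁻⁵ mol.
Product: Φ × n_abs = 0.396 × 9.769×10⁻⁵ = 3.869×10⁻⁵ mol.
Mass: 3.869×10⁻⁵ × 28.00 = 0.001083 g = 1.1 mg.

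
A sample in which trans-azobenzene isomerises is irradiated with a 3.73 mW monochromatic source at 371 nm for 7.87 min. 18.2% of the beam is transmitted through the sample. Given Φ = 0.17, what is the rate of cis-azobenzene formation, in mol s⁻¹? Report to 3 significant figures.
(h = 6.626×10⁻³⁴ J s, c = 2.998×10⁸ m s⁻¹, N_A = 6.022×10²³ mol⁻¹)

1.61×10⁻⁹ mol s⁻¹

Photon energy at 371 nm: hc/λ = (6.626×10⁻³⁴)(2.998×10⁸)/(371×10⁻⁹) = 5.354×10⁻¹⁹ J.
Energy delivered: (3.73 mW)(472.2 s) = 1.761 J.
Photons incident: 1.761 / 5.354×10⁻¹⁹ = 3.289×10¹⁸, i.e. 3.289×10¹⁸/6.022×10²³ = 5.462×10⁻⁶ mol.
Fraction absorbed: 1 − 18.2/100 = 0.8180.
Photons absorbed: 0.8180 × 5.462×10⁻⁶ = 4.468×10⁻⁶ mol.
Product formed: 0.17 × 4.468×10⁻⁶ = 7.596×10⁻⁷ mol.
Rate: 7.596×10⁻⁷ / 472.2 s = 1.61×10⁻⁹ mol s⁻¹.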